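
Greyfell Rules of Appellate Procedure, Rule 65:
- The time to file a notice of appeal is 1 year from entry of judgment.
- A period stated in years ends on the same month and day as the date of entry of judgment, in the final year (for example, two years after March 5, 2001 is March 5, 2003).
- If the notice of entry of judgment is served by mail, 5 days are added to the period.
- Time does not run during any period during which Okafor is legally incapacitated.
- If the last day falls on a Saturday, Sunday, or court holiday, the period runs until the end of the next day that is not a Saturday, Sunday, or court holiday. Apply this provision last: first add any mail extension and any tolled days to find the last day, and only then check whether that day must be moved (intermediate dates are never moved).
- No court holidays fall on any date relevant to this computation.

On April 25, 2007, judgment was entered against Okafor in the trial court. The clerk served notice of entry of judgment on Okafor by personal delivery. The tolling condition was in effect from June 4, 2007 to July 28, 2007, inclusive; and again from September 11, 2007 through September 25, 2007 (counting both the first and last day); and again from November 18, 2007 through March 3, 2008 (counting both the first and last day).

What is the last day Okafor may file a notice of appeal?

October 20, 2008

1 year after April 25, 2007 is April 25, 2008.
Service was not by mail, so no mail extension applies.
From June 4, 2007 through July 28, 2007 inclusive is 55 days; tolling adds 55 days: April 25, 2008 + 55 days = June 19, 2008.
From September 11, 2007 through September 25, 2007 inclusive is 15 days; tolling adds 15 days: June 19, 2008 + 15 days = July 4, 2008.
From November 18, 2007 through March 3, 2008 inclusive is 107 days; tolling adds 107 days: July 4, 2008 + 107 days = October 19, 2008.
October 19, 2008 is Sunday. The next qualifying day is October 20, 2008.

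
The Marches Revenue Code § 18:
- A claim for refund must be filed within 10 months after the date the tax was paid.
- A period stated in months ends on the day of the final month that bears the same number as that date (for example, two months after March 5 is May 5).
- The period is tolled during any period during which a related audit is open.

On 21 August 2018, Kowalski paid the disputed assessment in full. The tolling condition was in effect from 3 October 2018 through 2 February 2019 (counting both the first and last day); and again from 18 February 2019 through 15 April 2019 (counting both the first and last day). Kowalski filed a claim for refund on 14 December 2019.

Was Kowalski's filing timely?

Yes

10 months after 21 August 2018 is June 21, 2019.
From October 3, 2018 through February 2, 2019 inclusive is 123 days; tolling adds 123 days: June 21, 2019 + 123 days = October 22, 2019.
From February 18, 2019 through April 15, 2019 inclusive is 57 days; tolling adds 57 days: October 22, 2019 + 57 days = December 18, 2019.
The deadline is December 18, 2019; the filing on December 14, 2019 is on or before that date.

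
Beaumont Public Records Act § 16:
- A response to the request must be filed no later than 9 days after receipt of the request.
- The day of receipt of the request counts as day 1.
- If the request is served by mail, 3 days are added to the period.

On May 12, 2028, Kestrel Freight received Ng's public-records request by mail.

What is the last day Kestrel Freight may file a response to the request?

Counting May 12, 2028 as day 1, day 9 is May 20, 2028.
Service was by mail, adding 3 days: May 20, 2028 + 3 days = May 23, 2028.

May 23, 2028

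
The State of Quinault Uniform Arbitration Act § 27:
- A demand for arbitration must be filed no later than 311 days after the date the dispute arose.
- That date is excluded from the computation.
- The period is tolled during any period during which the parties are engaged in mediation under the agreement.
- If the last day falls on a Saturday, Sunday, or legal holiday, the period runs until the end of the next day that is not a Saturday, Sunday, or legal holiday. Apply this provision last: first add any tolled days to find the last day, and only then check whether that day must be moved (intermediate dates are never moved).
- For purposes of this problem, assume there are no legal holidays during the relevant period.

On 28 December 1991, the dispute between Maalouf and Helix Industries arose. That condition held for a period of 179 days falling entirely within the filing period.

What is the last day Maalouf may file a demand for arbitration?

May 3, 1993

311 days after 28 December 1991 is November 3, 1992.
Tolling adds 179 days: November 3, 1992 + 179 days = May 1, 1993.
May 1, 1993 is Saturday; May 2, 1993 is Sunday. The next qualifying day is May 3, 1993.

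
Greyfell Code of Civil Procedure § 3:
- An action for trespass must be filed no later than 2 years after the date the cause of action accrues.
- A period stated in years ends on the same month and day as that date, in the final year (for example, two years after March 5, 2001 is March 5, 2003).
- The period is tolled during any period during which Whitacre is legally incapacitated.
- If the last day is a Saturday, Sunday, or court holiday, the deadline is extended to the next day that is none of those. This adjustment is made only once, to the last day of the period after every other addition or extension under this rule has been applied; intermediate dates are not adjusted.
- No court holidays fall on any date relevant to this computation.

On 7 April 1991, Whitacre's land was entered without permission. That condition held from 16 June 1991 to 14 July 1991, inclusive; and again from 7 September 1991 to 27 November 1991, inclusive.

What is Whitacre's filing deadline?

2 years after 7 April 1991 is April 7, 1993.
From June 16, 1991 through July 14, 1991 inclusive is 29 days; tolling adds 29 days: April 7, 1993 + 29 days = May 6, 1993.
From September 7, 1991 through November 27, 1991 inclusive is 82 days; tolling adds 82 days: May 6, 1993 + 82 days = July 27, 1993.
July 27, 1993 is a Tuesday and not a court holiday, so no extension applies.

July 27, 1993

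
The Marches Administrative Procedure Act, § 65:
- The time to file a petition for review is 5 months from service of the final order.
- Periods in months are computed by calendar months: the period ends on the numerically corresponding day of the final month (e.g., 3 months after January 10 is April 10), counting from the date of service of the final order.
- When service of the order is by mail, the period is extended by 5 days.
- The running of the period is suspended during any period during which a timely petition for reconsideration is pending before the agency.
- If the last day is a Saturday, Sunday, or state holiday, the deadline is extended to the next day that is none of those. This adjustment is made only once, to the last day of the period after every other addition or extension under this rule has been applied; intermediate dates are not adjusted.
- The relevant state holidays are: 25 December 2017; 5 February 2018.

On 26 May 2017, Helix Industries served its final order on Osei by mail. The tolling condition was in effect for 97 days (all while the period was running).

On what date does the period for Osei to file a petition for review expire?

5 months after 26 May 2017 is October 26, 2017.
Service was by mail, adding 5 days: October 26, 2017 + 5 days = October 31, 2017.
Tolling adds 97 days: October 31, 2017 + 97 days = February 5, 2018.
February 5, 2018 is a listed holiday. The next qualifying day is February 6, 2018.

February 6, 2018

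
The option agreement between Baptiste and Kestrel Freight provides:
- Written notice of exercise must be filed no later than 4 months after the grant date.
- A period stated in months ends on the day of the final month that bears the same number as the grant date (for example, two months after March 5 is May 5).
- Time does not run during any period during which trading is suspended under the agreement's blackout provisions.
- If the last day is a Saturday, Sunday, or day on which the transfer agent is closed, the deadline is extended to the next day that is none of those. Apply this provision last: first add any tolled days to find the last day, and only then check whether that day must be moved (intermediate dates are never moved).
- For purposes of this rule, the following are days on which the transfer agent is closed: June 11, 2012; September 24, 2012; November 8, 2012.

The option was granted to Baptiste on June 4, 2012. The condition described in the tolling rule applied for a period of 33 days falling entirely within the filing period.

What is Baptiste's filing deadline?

4 months after June 4, 2012 is October 4, 2012.
Tolling adds 33 days: October 4, 2012 + 33 days = November 6, 2012.
November 6, 2012 is a Tuesday and not a day on which the transfer agent is closed, so no extension applies.

November 6, 2012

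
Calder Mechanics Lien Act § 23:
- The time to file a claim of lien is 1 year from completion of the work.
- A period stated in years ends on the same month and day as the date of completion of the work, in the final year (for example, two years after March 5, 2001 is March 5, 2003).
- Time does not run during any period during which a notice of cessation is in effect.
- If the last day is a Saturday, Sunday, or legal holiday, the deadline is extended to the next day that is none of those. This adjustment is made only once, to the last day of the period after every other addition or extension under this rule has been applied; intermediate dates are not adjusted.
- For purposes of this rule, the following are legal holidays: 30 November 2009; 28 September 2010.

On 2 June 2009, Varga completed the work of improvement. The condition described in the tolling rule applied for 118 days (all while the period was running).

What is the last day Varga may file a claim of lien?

September 29, 2010

1 year after 2 June 2009 is June 2, 2010.
Tolling adds 118 days: June 2, 2010 + 118 days = September 28, 2010.
September 28, 2010 is a listed holiday. The next qualifying day is September 29, 2010.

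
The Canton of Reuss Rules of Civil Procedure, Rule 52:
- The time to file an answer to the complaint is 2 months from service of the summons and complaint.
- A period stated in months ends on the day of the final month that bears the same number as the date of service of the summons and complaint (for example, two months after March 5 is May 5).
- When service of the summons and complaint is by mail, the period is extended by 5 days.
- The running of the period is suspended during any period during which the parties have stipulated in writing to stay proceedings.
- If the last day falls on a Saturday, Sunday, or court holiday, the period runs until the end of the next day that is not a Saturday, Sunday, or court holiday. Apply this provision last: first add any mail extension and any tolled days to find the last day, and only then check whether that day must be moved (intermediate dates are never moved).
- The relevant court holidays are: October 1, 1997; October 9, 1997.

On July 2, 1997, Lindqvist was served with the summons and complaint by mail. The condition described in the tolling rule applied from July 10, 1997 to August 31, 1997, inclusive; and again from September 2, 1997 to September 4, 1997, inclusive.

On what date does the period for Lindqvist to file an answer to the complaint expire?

2 months after July 2, 1997 is September 2, 1997.
Service was by mail, adding 5 days: September 2, 1997 + 5 days = September 7, 1997.
From July 10, 1997 through August 31, 1997 inclusive is 53 days; tolling adds 53 days: September 7, 1997 + 53 days = October 30, 1997.
From September 2, 1997 through September 4, 1997 inclusive is 3 days; tolling adds 3 days: October 30, 1997 + 3 days = November 2, 1997.
November 2, 1997 is Sunday. The next qualifying day is November 3, 1997.

November 3, 1997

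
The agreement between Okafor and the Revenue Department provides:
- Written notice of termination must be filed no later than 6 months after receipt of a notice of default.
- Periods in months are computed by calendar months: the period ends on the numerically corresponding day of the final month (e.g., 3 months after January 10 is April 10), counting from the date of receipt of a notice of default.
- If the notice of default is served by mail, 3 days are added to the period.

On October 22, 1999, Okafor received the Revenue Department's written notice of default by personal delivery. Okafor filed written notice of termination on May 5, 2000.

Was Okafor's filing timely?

No

6 months after October 22, 1999 is April 22, 2000.
Service was not by mail, so no mail extension applies.
The deadline is April 22, 2000; the filing on May 5, 2000 is after that date.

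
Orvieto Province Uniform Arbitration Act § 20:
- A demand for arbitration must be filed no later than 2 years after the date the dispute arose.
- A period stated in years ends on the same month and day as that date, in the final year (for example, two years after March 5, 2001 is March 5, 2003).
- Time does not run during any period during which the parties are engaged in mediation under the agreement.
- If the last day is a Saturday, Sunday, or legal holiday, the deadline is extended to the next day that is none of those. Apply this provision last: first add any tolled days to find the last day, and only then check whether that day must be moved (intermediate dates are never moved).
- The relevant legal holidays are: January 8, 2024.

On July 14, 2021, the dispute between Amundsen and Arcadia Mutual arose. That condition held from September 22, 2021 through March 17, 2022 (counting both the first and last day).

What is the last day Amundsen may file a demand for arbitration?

2 years after July 14, 2021 is July 14, 2023.
From September 22, 2021 through March 17, 2022 inclusive is 177 days; tolling adds 177 days: July 14, 2023 + 177 days = January 7, 2024.
January 7, 2024 is Sunday; January 8, 2024 is a listed holiday. The next qualifying day is January 9, 2024.

January 9, 2024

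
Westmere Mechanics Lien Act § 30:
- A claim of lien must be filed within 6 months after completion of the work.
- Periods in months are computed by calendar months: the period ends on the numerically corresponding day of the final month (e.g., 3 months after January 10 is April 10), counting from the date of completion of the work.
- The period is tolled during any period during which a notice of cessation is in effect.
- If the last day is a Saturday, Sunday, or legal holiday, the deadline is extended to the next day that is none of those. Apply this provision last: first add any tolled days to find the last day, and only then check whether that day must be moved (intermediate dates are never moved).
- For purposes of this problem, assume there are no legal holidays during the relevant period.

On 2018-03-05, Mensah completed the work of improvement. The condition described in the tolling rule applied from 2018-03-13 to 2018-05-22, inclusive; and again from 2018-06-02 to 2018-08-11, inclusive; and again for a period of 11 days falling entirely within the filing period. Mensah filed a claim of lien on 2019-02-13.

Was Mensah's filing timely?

No

6 months after 2018-03-05 is September 5, 2018.
From March 13, 2018 through May 22, 2018 inclusive is 71 days; tolling adds 71 days: September 5, 2018 + 71 days = November 15, 2018.
From June 2, 2018 through August 11, 2018 inclusive is 71 days; tolling adds 71 days: November 15, 2018 + 71 days = January 25, 2019.
Tolling adds 11 days: January 25, 2019 + 11 days = February 5, 2019.
February 5, 2019 is a Tuesday and not a legal holiday, so no extension applies.
The deadline is February 5, 2019; the filing on February 13, 2019 is after that date.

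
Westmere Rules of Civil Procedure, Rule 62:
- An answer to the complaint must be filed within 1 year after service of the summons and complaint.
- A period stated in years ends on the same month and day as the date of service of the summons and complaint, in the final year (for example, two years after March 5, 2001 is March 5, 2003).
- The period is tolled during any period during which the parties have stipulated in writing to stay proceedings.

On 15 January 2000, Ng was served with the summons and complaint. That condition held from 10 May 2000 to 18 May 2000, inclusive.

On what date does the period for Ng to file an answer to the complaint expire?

1 year after 15 January 2000 is January 15, 2001.
From May 10, 2000 through May 18, 2000 inclusive is 9 days; tolling adds 9 days: January 15, 2001 + 9 days = January 24, 2001.

January 24, 2001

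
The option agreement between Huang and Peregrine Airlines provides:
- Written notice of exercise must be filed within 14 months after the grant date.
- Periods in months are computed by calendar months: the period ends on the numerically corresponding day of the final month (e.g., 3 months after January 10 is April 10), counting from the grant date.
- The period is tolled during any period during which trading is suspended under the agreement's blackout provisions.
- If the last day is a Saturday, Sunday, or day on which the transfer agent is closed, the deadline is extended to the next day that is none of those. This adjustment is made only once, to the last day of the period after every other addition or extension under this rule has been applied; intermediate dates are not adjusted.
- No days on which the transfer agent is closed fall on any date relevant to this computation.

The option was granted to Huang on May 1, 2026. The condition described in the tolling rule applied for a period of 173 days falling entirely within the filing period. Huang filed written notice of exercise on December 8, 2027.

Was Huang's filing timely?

Yes

14 months after May 1, 2026 is July 1, 2027.
Tolling adds 173 days: July 1, 2027 + 173 days = December 21, 2027.
December 21, 2027 is a Tuesday and not a day on which the transfer agent is closed, so no extension applies.
The deadline is December 21, 2027; the filing on December 8, 2027 is on or before that date.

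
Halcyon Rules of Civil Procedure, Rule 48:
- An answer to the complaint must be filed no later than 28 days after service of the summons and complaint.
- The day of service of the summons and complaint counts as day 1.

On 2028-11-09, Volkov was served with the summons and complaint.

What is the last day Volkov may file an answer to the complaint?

December 6, 2028

Counting 2028-11-09 as day 1, day 28 is December 6, 2028.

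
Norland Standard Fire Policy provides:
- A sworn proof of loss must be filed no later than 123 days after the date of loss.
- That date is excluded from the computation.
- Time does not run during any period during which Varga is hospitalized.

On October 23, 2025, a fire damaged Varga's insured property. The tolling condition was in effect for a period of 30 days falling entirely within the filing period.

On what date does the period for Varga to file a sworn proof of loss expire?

March 25, 2026

123 days after October 23, 2025 is February 23, 2026.
Tolling adds 30 days: February 23, 2026 + 30 days = March 25, 2026.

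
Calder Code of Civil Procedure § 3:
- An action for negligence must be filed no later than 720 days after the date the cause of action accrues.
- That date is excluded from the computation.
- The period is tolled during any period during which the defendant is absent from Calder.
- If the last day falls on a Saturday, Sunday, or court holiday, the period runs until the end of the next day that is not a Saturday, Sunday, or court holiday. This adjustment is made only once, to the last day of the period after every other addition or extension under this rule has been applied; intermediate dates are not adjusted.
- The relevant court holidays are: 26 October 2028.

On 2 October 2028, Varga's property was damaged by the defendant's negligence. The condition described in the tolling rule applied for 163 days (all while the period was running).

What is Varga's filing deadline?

March 4, 2031

720 days after 2 October 2028 is September 22, 2030.
Tolling adds 163 days: September 22, 2030 + 163 days = March 4, 2031.
March 4, 2031 is a Tuesday and not a court holiday, so no extension applies.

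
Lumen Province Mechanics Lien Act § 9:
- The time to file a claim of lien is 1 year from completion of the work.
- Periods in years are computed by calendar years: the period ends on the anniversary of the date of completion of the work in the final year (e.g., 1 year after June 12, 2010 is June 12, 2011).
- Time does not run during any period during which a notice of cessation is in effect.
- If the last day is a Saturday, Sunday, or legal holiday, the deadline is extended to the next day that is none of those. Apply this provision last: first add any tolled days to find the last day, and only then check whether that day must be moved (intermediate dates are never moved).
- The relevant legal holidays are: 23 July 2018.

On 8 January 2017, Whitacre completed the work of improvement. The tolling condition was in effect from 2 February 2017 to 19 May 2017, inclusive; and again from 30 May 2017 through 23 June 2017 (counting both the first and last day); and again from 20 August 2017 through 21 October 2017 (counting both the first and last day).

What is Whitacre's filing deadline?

1 year after 8 January 2017 is January 8, 2018.
From February 2, 2017 through May 19, 2017 inclusive is 107 days; tolling adds 107 days: January 8, 2018 + 107 days = April 25, 2018.
From May 30, 2017 through June 23, 2017 inclusive is 25 days; tolling adds 25 days: April 25, 2018 + 25 days = May 20, 2018.
From August 20, 2017 through October 21, 2017 inclusive is 63 days; tolling adds 63 days: May 20, 2018 + 63 days = July 22, 2018.
July 22, 2018 is Sunday; July 23, 2018 is a listed holiday. The next qualifying day is July 24, 2018.

July 24, 2018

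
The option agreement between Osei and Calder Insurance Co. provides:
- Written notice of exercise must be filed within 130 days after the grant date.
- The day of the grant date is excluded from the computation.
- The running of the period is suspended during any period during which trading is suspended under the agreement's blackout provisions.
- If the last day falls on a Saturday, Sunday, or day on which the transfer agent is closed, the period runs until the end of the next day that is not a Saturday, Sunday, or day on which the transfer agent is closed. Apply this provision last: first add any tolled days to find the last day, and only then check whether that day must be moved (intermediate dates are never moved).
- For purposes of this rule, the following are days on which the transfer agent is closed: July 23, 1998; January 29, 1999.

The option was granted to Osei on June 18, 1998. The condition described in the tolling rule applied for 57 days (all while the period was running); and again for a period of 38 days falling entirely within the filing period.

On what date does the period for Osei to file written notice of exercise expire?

February 1, 1999

130 days after June 18, 1998 is October 26, 1998.
Tolling adds 57 days: October 26, 1998 + 57 days = December 22, 1998.
Tolling adds 38 days: December 22, 1998 + 38 days = January 29, 1999.
January 29, 1999 is a listed holiday; January 30, 1999 is Saturday; January 31, 1999 is Sunday. The next qualifying day is February 1, 1999.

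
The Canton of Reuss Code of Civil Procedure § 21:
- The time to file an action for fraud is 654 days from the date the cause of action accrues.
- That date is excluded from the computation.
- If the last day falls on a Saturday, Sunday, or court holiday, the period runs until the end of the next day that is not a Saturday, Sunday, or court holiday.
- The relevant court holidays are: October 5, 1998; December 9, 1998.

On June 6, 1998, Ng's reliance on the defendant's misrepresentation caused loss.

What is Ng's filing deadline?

654 days after June 6, 1998 is March 21, 2000.
March 21, 2000 is a Tuesday and not a court holiday, so no extension applies.

March 21, 2000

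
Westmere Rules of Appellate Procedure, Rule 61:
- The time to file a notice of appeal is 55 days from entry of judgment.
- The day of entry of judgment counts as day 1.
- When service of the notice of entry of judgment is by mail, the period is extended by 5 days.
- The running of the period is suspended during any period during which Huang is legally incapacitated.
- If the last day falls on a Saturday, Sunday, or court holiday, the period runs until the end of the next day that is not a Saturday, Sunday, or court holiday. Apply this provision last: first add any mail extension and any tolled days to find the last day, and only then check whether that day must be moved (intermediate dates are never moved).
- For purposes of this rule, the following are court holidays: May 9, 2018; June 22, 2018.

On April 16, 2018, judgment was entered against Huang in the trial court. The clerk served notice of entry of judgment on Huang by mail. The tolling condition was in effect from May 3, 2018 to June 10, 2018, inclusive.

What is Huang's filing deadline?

Counting April 16, 2018 as day 1, day 55 is June 9, 2018.
Service was by mail, adding 5 days: June 9, 2018 + 5 days = June 14, 2018.
From May 3, 2018 through June 10, 2018 inclusive is 39 days; tolling adds 39 days: June 14, 2018 + 39 days = July 23, 2018.
July 23, 2018 is a Monday and not a court holiday, so no extension applies.

July 23, 2018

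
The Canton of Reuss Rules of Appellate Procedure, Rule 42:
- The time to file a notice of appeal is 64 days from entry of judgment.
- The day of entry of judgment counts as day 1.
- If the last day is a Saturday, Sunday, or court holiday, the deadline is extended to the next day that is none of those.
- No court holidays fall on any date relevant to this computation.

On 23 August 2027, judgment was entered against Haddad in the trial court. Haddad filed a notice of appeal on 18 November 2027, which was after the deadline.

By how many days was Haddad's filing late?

24 days

Counting 23 August 2027 as day 1, day 64 is October 25, 2027.
October 25, 2027 is a Monday and not a court holiday, so no extension applies.
The deadline is October 25, 2027; from October 25, 2027 to November 18, 2027 is 24 days.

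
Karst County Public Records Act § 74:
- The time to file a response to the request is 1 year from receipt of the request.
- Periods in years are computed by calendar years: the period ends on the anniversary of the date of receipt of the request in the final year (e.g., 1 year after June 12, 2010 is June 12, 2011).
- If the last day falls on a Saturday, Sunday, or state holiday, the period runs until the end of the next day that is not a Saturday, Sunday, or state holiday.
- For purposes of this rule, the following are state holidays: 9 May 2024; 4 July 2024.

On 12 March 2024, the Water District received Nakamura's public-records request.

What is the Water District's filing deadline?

March 12, 2025

1 year after 12 March 2024 is March 12, 2025.
March 12, 2025 is a Wednesday and not a state holiday, so no extension applies.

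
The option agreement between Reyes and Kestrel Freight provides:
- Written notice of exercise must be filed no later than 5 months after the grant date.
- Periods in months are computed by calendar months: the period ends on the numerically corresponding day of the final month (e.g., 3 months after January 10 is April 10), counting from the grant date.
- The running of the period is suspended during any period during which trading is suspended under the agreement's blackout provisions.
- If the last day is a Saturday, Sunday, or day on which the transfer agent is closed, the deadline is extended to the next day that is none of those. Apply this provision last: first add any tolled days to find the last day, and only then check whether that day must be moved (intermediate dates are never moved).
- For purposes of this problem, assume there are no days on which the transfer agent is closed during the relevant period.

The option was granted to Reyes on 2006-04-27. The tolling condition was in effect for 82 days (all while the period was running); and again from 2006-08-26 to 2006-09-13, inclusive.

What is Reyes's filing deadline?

January 8, 2007

5 months after 2006-04-27 is September 27, 2006.
Tolling adds 82 days: September 27, 2006 + 82 days = December 18, 2006.
From August 26, 2006 through September 13, 2006 inclusive is 19 days; tolling adds 19 days: December 18, 2006 + 19 days = January 6, 2007.
January 6, 2007 is Saturday; January 7, 2007 is Sunday. The next qualifying day is January 8, 2007.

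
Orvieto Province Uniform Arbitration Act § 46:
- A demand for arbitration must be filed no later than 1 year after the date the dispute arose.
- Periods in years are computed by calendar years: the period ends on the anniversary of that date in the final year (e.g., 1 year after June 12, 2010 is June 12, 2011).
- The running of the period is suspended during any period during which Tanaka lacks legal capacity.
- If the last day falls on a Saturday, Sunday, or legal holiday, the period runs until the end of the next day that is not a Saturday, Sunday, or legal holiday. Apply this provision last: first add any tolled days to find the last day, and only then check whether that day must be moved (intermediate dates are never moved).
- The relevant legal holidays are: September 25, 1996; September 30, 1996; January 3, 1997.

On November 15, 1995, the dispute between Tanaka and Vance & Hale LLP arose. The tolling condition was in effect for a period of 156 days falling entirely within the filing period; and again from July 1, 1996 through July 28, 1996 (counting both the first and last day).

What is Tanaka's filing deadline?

May 19, 1997

1 year after November 15, 1995 is November 15, 1996.
Tolling adds 156 days: November 15, 1996 + 156 days = April 20, 1997.
From July 1, 1996 through July 28, 1996 inclusive is 28 days; tolling adds 28 days: April 20, 1997 + 28 days = May 18, 1997.
May 18, 1997 is Sunday. The next qualifying day is May 19, 1997.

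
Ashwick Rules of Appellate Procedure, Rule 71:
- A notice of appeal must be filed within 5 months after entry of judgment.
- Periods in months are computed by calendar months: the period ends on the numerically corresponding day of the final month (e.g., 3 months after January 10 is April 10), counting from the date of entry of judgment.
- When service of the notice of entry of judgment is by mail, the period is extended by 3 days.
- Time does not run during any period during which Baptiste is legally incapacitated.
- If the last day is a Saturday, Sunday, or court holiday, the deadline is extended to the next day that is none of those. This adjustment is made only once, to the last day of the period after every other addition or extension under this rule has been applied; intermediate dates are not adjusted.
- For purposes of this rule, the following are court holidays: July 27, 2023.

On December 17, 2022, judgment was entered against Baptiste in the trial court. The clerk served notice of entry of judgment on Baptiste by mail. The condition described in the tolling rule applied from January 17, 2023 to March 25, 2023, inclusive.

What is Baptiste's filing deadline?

July 28, 2023

5 months after December 17, 2022 is May 17, 2023.
Service was by mail, adding 3 days: May 17, 2023 + 3 days = May 20, 2023.
From January 17, 2023 through March 25, 2023 inclusive is 68 days; tolling adds 68 days: May 20, 2023 + 68 days = July 27, 2023.
July 27, 2023 is a listed holiday. The next qualifying day is July 28, 2023.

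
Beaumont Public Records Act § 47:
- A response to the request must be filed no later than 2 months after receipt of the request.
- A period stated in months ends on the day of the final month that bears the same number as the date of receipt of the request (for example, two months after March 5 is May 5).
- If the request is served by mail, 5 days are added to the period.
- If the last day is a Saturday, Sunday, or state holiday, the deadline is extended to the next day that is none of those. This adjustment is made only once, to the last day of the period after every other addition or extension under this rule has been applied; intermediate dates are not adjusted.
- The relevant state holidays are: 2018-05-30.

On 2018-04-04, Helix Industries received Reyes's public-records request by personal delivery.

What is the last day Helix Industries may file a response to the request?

2 months after 2018-04-04 is June 4, 2018.
Service was not by mail, so no mail extension applies.
June 4, 2018 is a Monday and not a state holiday, so no extension applies.

June 4, 2018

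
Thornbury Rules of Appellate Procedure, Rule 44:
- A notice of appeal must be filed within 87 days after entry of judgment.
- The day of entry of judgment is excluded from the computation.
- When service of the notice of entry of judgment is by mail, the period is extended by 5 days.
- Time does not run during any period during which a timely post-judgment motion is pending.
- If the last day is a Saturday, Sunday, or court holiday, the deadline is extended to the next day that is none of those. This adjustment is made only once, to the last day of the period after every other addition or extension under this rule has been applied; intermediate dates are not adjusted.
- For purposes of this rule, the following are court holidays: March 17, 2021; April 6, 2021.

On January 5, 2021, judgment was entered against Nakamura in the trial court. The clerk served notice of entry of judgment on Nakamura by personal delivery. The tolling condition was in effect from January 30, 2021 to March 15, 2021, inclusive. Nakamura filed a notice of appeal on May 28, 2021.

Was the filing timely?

87 days after January 5, 2021 is April 2, 2021.
Service was not by mail, so no mail extension applies.
From January 30, 2021 through March 15, 2021 inclusive is 45 days; tolling adds 45 days: April 2, 2021 + 45 days = May 17, 2021.
May 17, 2021 is a Monday and not a court holiday, so no extension applies.
The deadline is May 17, 2021; the filing on May 28, 2021 is after that date.

No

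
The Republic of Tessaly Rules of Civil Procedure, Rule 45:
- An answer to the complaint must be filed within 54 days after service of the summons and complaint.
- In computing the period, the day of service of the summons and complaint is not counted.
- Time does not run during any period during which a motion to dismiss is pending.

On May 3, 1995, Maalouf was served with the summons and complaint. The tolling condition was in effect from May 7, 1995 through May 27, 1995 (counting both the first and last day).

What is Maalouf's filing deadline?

July 17, 1995

54 days after May 3, 1995 is June 26, 1995.
From May 7, 1995 through May 27, 1995 inclusive is 21 days; tolling adds 21 days: June 26, 1995 + 21 days = July 17, 1995.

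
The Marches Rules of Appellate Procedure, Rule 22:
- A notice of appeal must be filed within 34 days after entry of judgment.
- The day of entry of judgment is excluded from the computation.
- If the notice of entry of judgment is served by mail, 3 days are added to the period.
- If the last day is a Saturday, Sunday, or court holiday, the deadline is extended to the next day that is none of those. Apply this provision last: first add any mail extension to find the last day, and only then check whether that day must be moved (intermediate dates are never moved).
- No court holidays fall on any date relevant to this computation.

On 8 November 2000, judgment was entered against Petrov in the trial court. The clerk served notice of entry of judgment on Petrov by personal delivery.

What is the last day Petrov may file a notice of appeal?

December 12, 2000

34 days after 8 November 2000 is December 12, 2000.
Service was not by mail, so no mail extension applies.
December 12, 2000 is a Tuesday and not a court holiday, so no extension applies.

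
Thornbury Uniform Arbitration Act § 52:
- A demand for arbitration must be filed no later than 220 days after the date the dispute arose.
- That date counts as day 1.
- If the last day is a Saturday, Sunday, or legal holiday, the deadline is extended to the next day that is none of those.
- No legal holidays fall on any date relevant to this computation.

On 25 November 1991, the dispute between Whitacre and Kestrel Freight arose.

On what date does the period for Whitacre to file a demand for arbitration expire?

Counting 25 November 1991 as day 1, day 220 is July 1, 1992.
July 1, 1992 is a Wednesday and not a legal holiday, so no extension applies.

July 1, 1992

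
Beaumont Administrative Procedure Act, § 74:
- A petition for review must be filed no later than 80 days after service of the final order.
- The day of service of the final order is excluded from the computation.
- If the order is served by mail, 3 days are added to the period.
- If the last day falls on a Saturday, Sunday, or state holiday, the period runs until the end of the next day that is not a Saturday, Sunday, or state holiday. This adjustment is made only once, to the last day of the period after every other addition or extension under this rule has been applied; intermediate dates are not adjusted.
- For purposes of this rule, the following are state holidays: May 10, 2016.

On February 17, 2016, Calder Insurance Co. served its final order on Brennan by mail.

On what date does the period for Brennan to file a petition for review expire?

May 11, 2016

80 days after February 17, 2016 is May 7, 2016.
Service was by mail, adding 3 days: May 7, 2016 + 3 days = May 10, 2016.
May 10, 2016 is a listed holiday. The next qualifying day is May 11, 2016.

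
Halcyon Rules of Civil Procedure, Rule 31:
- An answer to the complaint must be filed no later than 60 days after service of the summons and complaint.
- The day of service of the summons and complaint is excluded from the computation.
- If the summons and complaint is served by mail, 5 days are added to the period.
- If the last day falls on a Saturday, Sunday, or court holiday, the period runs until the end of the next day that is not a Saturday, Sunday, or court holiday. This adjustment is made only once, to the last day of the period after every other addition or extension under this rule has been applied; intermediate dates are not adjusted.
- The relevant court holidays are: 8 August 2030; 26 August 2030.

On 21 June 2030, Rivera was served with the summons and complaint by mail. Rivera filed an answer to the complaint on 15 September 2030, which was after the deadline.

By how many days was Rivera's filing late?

19 days

60 days after 21 June 2030 is August 20, 2030.
Service was by mail, adding 5 days: August 20, 2030 + 5 days = August 25, 2030.
August 25, 2030 is Sunday; August 26, 2030 is a listed holiday. The next qualifying day is August 27, 2030.
The deadline is August 27, 2030; from August 27, 2030 to September 15, 2030 is 19 days.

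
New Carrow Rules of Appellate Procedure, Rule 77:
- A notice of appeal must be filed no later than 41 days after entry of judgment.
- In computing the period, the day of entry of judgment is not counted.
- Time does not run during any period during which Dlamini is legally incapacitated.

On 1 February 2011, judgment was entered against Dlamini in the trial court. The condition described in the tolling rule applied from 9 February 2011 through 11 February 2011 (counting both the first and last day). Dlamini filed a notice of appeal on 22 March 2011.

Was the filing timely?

No

41 days after 1 February 2011 is March 14, 2011.
From February 9, 2011 through February 11, 2011 inclusive is 3 days; tolling adds 3 days: March 14, 2011 + 3 days = March 17, 2011.
The deadline is March 17, 2011; the filing on March 22, 2011 is after that date.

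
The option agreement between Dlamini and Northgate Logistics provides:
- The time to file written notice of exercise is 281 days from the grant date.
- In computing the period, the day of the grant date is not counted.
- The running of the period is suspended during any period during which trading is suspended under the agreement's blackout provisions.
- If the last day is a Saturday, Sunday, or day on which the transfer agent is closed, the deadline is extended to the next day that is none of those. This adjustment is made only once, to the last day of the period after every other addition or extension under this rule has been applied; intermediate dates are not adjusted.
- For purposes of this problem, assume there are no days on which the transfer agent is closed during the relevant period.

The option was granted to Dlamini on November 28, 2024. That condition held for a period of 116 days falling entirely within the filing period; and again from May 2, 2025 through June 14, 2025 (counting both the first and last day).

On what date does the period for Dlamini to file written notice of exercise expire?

February 12, 2026

281 days after November 28, 2024 is September 5, 2025.
Tolling adds 116 days: September 5, 2025 + 116 days = December 30, 2025.
From May 2, 2025 through June 14, 2025 inclusive is 44 days; tolling adds 44 days: December 30, 2025 + 44 days = February 12, 2026.
February 12, 2026 is a Thursday and not a day on which the transfer agent is closed, so no extension applies.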